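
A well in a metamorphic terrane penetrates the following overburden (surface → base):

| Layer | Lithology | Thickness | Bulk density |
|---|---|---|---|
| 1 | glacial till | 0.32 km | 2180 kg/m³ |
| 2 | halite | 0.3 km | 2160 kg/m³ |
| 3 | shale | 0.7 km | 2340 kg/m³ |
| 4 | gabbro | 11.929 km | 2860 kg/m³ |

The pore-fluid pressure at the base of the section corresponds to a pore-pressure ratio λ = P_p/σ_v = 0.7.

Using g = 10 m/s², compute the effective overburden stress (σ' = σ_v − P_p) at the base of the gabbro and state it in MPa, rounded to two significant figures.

Overburden (lithostatic) stress σ_v:
glacial till: 2180 kg/m³ × 10 m/s² × 320 m = 6.976×10^6 Pa = 6.976 MPa
halite: 2160 kg/m³ × 10 m/s² × 300 m = 6.480×10^6 Pa = 6.480 MPa
shale: 2340 kg/m³ × 10 m/s² × 700 m = 1.638×10^7 Pa = 16.38 MPa
gabbro: 2860 kg/m³ × 10 m/s² × 11929 m = 3.412×10^8 Pa = 341.2 MPa
Total = 6.976 + 6.480 + 16.38 + 341.2 = 371.01 MPa
Pore pressure P_p = λ·σ_v = 0.7 × 371.0 MPa = 259.7 MPa
Effective stress σ' = σ_v − P_p = 371.0 − 259.7 = 111.30 MPa

110 MPa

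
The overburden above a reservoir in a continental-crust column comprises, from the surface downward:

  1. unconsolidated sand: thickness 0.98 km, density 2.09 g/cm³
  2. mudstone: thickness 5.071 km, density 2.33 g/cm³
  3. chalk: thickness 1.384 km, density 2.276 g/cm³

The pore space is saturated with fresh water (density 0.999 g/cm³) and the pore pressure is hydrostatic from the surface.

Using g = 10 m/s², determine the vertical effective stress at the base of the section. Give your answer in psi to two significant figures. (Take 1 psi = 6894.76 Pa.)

14000 psi

Overburden (lithostatic) stress σ_v:
unconsolidated sand: 2090 kg/m³ × 10 m/s² × 980 m = 2.048×10^7 Pa = 20.48 MPa
mudstone: 2330 kg/m³ × 10 m/s² × 5071 m = 1.182×10^8 Pa = 118.2 MPa
chalk: 2276 kg/m³ × 10 m/s² × 1384 m = 3.150×10^7 Pa = 31.50 MPa
Total = 20.48 + 118.2 + 31.50 = 170.14 MPa
Pore pressure P_p = 999 kg/m³ × 10 m/s² × 7435 m = 7.428×10^7 Pa = 74.28 MPa
Effective stress σ' = σ_v − P_p = 170.1 − 74.28 = 95.860 MPa = 13903 psi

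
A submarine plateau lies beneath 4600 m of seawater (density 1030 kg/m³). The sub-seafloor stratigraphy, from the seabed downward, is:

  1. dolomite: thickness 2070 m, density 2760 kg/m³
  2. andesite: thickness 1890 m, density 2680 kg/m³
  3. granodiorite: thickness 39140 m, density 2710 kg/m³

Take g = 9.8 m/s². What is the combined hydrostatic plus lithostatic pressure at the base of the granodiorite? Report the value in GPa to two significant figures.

1.2 GPa

seawater: 1030 kg/m³ × 9.8 m/s² × 4600 m = 4.643×10^7 Pa = 0.04643 GPa
dolomite: 2760 kg/m³ × 9.8 m/s² × 2070 m = 5.599×10^7 Pa = 0.05599 GPa
andesite: 2680 kg/m³ × 9.8 m/s² × 1890 m = 4.964×10^7 Pa = 0.04964 GPa
granodiorite: 2710 kg/m³ × 9.8 m/s² × 39140 m = 1.039×10^9 Pa = 1.039 GPa
Total = 0.04643 + 0.05599 + 0.04964 + 1.039 = 1.1915 GPa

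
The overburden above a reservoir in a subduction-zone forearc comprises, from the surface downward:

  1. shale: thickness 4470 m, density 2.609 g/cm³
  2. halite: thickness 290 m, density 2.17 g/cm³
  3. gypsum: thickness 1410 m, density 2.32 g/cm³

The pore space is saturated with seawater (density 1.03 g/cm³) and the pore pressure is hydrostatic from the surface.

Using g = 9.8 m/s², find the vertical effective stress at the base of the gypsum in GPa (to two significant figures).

Overburden (lithostatic) stress σ_v:
shale: 2609 kg/m³ × 9.8 m/s² × 4470 m = 1.143×10^8 Pa = 114.3 MPa
halite: 2170 kg/m³ × 9.8 m/s² × 290 m = 6.167×10^6 Pa = 6.167 MPa
gypsum: 2320 kg/m³ × 9.8 m/s² × 1410 m = 3.206×10^7 Pa = 32.06 MPa
Total = 114.3 + 6.167 + 32.06 = 152.51 MPa
Pore pressure P_p = 1030 kg/m³ × 9.8 m/s² × 6170 m = 6.228×10^7 Pa = 62.28 MPa
Effective stress σ' = σ_v − P_p = 152.5 − 62.28 = 90.235 MPa = 0.090235 GPa

0.090 GPa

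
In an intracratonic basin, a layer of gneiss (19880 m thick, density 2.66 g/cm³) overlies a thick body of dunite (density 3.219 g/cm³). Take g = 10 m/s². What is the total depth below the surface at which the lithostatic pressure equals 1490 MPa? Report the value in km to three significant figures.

Pressure at base of upper layers: 2660×10×19880 = 5.288×10^8 Pa = 528.8 MPa
Remaining pressure to be supplied by dunite: 1.490×10^9 − 5.288×10^8 = 9.612×10^8 Pa
Additional depth in dunite = 9.612×10^8 Pa / (3219 kg/m³ × 10 m/s²) = 29860 m
Total depth = 19880 m + 29860 m = 49740 m
= 49.740 km

49.7 km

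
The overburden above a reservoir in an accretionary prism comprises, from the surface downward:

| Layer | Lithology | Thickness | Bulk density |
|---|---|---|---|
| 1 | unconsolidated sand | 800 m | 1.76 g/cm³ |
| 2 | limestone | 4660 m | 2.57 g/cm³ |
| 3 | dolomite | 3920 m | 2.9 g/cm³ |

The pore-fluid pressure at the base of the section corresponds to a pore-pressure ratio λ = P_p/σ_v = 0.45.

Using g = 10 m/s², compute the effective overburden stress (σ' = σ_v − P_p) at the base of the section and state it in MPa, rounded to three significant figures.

Overburden (lithostatic) stress σ_v:
unconsolidated sand: 1760 kg/m³ × 10 m/s² × 800 m = 1.408×10^7 Pa = 14.08 MPa
limestone: 2570 kg/m³ × 10 m/s² × 4660 m = 1.198×10^8 Pa = 119.8 MPa
dolomite: 2900 kg/m³ × 10 m/s² × 3920 m = 1.137×10^8 Pa = 113.7 MPa
Total = 14.08 + 119.8 + 113.7 = 247.52 MPa
Pore pressure P_p = λ·σ_v = 0.45 × 247.5 MPa = 111.4 MPa
Effective stress σ' = σ_v − P_p = 247.5 − 111.4 = 136.14 MPa

136 MPa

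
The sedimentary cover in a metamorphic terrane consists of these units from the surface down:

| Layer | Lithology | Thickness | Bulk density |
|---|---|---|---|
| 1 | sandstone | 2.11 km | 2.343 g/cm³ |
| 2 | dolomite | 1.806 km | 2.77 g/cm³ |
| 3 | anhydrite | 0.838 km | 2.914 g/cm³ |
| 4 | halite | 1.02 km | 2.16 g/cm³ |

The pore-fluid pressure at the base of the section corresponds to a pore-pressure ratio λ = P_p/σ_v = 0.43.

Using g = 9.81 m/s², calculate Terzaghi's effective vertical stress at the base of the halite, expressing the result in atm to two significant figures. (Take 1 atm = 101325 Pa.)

Overburden (lithostatic) stress σ_v:
sandstone: 2343 kg/m³ × 9.81 m/s² × 2110 m = 4.850×10^7 Pa = 48.50 MPa
dolomite: 2770 kg/m³ × 9.81 m/s² × 1806 m = 4.908×10^7 Pa = 49.08 MPa
anhydrite: 2914 kg/m³ × 9.81 m/s² × 838 m = 2.396×10^7 Pa = 23.96 MPa
halite: 2160 kg/m³ × 9.81 m/s² × 1020 m = 2.161×10^7 Pa = 21.61 MPa
Total = 48.50 + 49.08 + 23.96 + 21.61 = 143.14 MPa
Pore pressure P_p = λ·σ_v = 0.43 × 143.1 MPa = 61.55 MPa
Effective stress σ' = σ_v − P_p = 143.1 − 61.55 = 81.591 MPa = 805.24 atm

810 atm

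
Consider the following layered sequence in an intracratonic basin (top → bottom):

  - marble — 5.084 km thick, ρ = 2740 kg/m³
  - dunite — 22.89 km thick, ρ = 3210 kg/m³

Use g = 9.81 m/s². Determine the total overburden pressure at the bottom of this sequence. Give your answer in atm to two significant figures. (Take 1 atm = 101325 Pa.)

8500 atm

marble: 2740 kg/m³ × 9.81 m/s² × 5084 m = 1.367×10^8 Pa = 1349 atm
dunite: 3210 kg/m³ × 9.81 m/s² × 22890 m = 7.208×10^8 Pa = 7114 atm
Total = 1349 + 7114 = 8462.5 atm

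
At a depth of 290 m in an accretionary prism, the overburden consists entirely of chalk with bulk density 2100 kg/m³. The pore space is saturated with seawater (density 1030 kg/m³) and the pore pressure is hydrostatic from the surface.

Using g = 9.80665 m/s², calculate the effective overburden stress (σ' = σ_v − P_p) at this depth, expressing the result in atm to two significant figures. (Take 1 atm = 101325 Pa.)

Overburden (lithostatic) stress σ_v:
chalk: 2100 kg/m³ × 9.80665 m/s² × 290 m = 5.972×10^6 Pa = 5.972 MPa
Pore pressure P_p = 1030 kg/m³ × 9.80665 m/s² × 290 m = 2.929×10^6 Pa = 2.929 MPa
Effective stress σ' = σ_v − P_p = 5.972 − 2.929 = 3.0430 MPa = 30.032 atm

30 atm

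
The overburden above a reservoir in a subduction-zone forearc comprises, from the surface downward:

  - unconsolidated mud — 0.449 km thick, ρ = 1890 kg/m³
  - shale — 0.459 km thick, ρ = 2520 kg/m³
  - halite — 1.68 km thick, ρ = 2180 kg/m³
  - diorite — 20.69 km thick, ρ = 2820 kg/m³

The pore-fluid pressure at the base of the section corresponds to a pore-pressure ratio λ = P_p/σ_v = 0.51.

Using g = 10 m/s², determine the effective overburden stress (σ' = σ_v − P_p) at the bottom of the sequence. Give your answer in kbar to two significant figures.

3.1 kbar

Overburden (lithostatic) stress σ_v:
unconsolidated mud: 1890 kg/m³ × 10 m/s² × 449 m = 8.486×10^6 Pa = 8.486 MPa
shale: 2520 kg/m³ × 10 m/s² × 459 m = 1.157×10^7 Pa = 11.57 MPa
halite: 2180 kg/m³ × 10 m/s² × 1680 m = 3.662×10^7 Pa = 36.62 MPa
diorite: 2820 kg/m³ × 10 m/s² × 20690 m = 5.835×10^8 Pa = 583.5 MPa
Total = 8.486 + 11.57 + 36.62 + 583.5 = 640.13 MPa
Pore pressure P_p = λ·σ_v = 0.51 × 640.1 MPa = 326.5 MPa
Effective stress σ' = σ_v − P_p = 640.1 − 326.5 = 313.67 MPa = 3.1367 kbar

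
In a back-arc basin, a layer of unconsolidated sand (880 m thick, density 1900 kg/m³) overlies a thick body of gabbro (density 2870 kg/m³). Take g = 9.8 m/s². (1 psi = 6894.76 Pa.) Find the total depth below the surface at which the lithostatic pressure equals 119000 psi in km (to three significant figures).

29.5 km

Pressure at base of upper layers: 1900×9.8×880 = 1.639×10^7 Pa = 2377 psi
Remaining pressure to be supplied by gabbro: 8.205×10^8 − 1.639×10^7 = 8.041×10^8 Pa
Additional depth in gabbro = 8.041×10^8 Pa / (2870 kg/m³ × 9.8 m/s²) = 28589 m
Total depth = 880 m + 28589 m = 29469 m
= 29.469 km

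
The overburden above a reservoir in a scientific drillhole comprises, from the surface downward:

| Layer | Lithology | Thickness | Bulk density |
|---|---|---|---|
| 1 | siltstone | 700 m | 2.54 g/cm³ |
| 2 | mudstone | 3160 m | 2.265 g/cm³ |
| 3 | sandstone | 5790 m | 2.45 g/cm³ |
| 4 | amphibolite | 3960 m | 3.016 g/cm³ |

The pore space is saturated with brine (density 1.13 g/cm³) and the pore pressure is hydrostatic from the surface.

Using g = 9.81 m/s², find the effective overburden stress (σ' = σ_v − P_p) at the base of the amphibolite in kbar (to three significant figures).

1.93 kbar

Overburden (lithostatic) stress σ_v:
siltstone: 2540 kg/m³ × 9.81 m/s² × 700 m = 1.744×10^7 Pa = 17.44 MPa
mudstone: 2265 kg/m³ × 9.81 m/s² × 3160 m = 7.021×10^7 Pa = 70.21 MPa
sandstone: 2450 kg/m³ × 9.81 m/s² × 5790 m = 1.392×10^8 Pa = 139.2 MPa
amphibolite: 3016 kg/m³ × 9.81 m/s² × 3960 m = 1.172×10^8 Pa = 117.2 MPa
Total = 17.44 + 70.21 + 139.2 + 117.2 = 343.98 MPa
Pore pressure P_p = 1130 kg/m³ × 9.81 m/s² × 13610 m = 1.509×10^8 Pa = 150.9 MPa
Effective stress σ' = σ_v − P_p = 344.0 − 150.9 = 193.11 MPa = 1.9311 kbar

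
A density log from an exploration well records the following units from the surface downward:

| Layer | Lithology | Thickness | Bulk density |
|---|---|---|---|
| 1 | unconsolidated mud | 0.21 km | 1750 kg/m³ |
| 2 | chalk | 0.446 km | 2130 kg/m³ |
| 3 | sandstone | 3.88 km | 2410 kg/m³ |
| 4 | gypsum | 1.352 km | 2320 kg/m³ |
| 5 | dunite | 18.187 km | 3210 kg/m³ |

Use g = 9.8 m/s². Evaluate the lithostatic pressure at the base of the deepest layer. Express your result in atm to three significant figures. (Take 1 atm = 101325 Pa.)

unconsolidated mud: 1750 kg/m³ × 9.8 m/s² × 210 m = 3.602×10^6 Pa = 35.54 atm
chalk: 2130 kg/m³ × 9.8 m/s² × 446 m = 9.310×10^6 Pa = 91.88 atm
sandstone: 2410 kg/m³ × 9.8 m/s² × 3880 m = 9.164×10^7 Pa = 904.4 atm
gypsum: 2320 kg/m³ × 9.8 m/s² × 1352 m = 3.074×10^7 Pa = 303.4 atm
dunite: 3210 kg/m³ × 9.8 m/s² × 18187 m = 5.721×10^8 Pa = 5646 atm
Total = 35.54 + 91.88 + 904.4 + 303.4 + 5646 = 6981.6 atm

6980 atm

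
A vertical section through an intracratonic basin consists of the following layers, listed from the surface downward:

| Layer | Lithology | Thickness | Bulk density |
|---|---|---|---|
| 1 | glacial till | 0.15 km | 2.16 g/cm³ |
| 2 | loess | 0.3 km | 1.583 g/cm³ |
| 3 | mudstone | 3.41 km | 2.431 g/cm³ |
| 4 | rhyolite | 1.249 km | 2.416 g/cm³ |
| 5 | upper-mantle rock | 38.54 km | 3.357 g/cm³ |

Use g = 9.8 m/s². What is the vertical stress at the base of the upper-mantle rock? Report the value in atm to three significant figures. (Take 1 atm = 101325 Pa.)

13700 atm

glacial till: 2160 kg/m³ × 9.8 m/s² × 150 m = 3.175×10^6 Pa = 31.34 atm
loess: 1583 kg/m³ × 9.8 m/s² × 300 m = 4.654×10^6 Pa = 45.93 atm
mudstone: 2431 kg/m³ × 9.8 m/s² × 3410 m = 8.124×10^7 Pa = 801.8 atm
rhyolite: 2416 kg/m³ × 9.8 m/s² × 1249 m = 2.957×10^7 Pa = 291.9 atm
upper-mantle rock: 3357 kg/m³ × 9.8 m/s² × 38540 m = 1.268×10^9 Pa = 12513 atm
Total = 31.34 + 45.93 + 801.8 + 291.9 + 12513 = 13684 atm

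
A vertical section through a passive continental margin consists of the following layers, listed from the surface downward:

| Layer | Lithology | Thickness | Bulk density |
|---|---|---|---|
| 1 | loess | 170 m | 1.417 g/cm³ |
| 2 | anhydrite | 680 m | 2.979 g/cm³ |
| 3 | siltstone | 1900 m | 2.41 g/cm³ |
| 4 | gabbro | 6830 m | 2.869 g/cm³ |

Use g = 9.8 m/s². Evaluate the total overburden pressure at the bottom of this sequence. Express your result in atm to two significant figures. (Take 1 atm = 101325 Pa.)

loess: 1417 kg/m³ × 9.8 m/s² × 170 m = 2.361×10^6 Pa = 23.30 atm
anhydrite: 2979 kg/m³ × 9.8 m/s² × 680 m = 1.985×10^7 Pa = 195.9 atm
siltstone: 2410 kg/m³ × 9.8 m/s² × 1900 m = 4.487×10^7 Pa = 442.9 atm
gabbro: 2869 kg/m³ × 9.8 m/s² × 6830 m = 1.920×10^8 Pa = 1895 atm
Total = 23.30 + 195.9 + 442.9 + 1895 = 2557.3 atm

2600 atm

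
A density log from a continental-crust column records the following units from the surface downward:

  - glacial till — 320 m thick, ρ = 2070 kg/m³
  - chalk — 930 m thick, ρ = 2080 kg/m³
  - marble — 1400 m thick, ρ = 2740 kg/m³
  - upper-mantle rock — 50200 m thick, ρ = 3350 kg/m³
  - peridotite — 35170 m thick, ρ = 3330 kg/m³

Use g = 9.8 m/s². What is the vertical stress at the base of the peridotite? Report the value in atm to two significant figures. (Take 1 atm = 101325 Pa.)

glacial till: 2070 kg/m³ × 9.8 m/s² × 320 m = 6.492×10^6 Pa = 64.07 atm
chalk: 2080 kg/m³ × 9.8 m/s² × 930 m = 1.896×10^7 Pa = 187.1 atm
marble: 2740 kg/m³ × 9.8 m/s² × 1400 m = 3.759×10^7 Pa = 371.0 atm
upper-mantle rock: 3350 kg/m³ × 9.8 m/s² × 50200 m = 1.648×10^9 Pa = 16265 atm
peridotite: 3330 kg/m³ × 9.8 m/s² × 35170 m = 1.148×10^9 Pa = 11327 atm
Total = 64.07 + 187.1 + 371.0 + 16265 + 11327 = 28215 atm

28000 atm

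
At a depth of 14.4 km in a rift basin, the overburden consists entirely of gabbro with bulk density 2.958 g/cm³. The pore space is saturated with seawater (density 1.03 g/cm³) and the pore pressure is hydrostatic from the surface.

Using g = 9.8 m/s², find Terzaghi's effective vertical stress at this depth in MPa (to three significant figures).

Overburden (lithostatic) stress σ_v:
gabbro: 2958 kg/m³ × 9.8 m/s² × 14400 m = 4.174×10^8 Pa = 417.4 MPa
Pore pressure P_p = 1030 kg/m³ × 9.8 m/s² × 14400 m = 1.454×10^8 Pa = 145.4 MPa
Effective stress σ' = σ_v − P_p = 417.4 − 145.4 = 272.08 MPa

272 MPa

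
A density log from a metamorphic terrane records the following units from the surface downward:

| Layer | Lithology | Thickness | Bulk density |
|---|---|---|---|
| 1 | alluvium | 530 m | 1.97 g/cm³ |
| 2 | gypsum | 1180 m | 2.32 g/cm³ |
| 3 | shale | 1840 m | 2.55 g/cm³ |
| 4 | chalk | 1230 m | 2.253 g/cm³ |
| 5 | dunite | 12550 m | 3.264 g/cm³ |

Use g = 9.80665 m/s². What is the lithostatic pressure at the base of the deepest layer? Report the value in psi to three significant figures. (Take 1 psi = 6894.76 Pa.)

74300 psi

alluvium: 1970 kg/m³ × 9.80665 m/s² × 530 m = 1.024×10^7 Pa = 1485 psi
gypsum: 2320 kg/m³ × 9.80665 m/s² × 1180 m = 2.685×10^7 Pa = 3894 psi
shale: 2550 kg/m³ × 9.80665 m/s² × 1840 m = 4.601×10^7 Pa = 6674 psi
chalk: 2253 kg/m³ × 9.80665 m/s² × 1230 m = 2.718×10^7 Pa = 3942 psi
dunite: 3264 kg/m³ × 9.80665 m/s² × 12550 m = 4.017×10^8 Pa = 58263 psi
Total = 1485 + 3894 + 6674 + 3942 + 58263 = 74257 psi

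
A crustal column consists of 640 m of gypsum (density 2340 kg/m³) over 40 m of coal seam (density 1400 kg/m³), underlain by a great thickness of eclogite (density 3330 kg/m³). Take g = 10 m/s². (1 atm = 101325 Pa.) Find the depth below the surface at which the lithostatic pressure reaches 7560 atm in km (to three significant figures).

23.2 km

Pressure at base of upper layers: 2340×10×640 + 1400×10×40 = 1.554×10^7 Pa = 153.3 atm
Remaining pressure to be supplied by eclogite: 7.660×10^8 − 1.554×10^7 = 7.505×10^8 Pa
Additional depth in eclogite = 7.505×10^8 Pa / (3330 kg/m³ × 10 m/s²) = 22537 m
Total depth = 680 m + 22537 m = 23217 m
= 23.217 km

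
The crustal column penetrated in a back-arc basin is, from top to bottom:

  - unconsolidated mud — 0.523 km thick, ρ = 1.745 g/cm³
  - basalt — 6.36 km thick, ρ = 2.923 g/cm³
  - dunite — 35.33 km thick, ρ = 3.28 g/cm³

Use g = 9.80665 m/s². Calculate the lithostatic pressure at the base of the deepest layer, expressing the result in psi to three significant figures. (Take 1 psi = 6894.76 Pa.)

193000 psi

unconsolidated mud: 1745 kg/m³ × 9.80665 m/s² × 523 m = 8.950×10^6 Pa = 1298 psi
basalt: 2923 kg/m³ × 9.80665 m/s² × 6360 m = 1.823×10^8 Pa = 26442 psi
dunite: 3280 kg/m³ × 9.80665 m/s² × 35330 m = 1.136×10^9 Pa = 1.648×10^5 psi
Total = 1298 + 26442 + 1.648×10^5 = 1.9256×10^5 psi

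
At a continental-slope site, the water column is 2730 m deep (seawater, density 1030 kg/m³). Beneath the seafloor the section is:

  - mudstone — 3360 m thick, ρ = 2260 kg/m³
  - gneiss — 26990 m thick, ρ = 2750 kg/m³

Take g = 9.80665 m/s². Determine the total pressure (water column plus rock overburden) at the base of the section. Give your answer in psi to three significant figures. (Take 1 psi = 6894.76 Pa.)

120000 psi

seawater: 1030 kg/m³ × 9.80665 m/s² × 2730 m = 2.758×10^7 Pa = 3999 psi
mudstone: 2260 kg/m³ × 9.80665 m/s² × 3360 m = 7.447×10^7 Pa = 10801 psi
gneiss: 2750 kg/m³ × 9.80665 m/s² × 26990 m = 7.279×10^8 Pa = 1.056×10^5 psi
Total = 3999 + 10801 + 1.056×10^5 = 1.2037×10^5 psi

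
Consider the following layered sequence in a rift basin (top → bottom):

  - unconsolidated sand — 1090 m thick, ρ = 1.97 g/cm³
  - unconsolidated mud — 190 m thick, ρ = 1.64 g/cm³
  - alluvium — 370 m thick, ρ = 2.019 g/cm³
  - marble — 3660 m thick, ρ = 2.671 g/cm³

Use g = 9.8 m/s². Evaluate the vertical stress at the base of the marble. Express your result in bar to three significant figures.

unconsolidated sand: 1970 kg/m³ × 9.8 m/s² × 1090 m = 2.104×10^7 Pa = 210.4 bar
unconsolidated mud: 1640 kg/m³ × 9.8 m/s² × 190 m = 3.054×10^6 Pa = 30.54 bar
alluvium: 2019 kg/m³ × 9.8 m/s² × 370 m = 7.321×10^6 Pa = 73.21 bar
marble: 2671 kg/m³ × 9.8 m/s² × 3660 m = 9.580×10^7 Pa = 958.0 bar
Total = 210.4 + 30.54 + 73.21 + 958.0 = 1272.2 bar

1270 bar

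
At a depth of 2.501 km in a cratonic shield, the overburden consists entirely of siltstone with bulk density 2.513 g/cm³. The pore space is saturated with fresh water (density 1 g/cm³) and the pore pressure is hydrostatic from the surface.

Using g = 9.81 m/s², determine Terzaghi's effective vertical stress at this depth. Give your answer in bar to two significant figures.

Overburden (lithostatic) stress σ_v:
siltstone: 2513 kg/m³ × 9.81 m/s² × 2501 m = 6.166×10^7 Pa = 61.66 MPa
Pore pressure P_p = 1000 kg/m³ × 9.81 m/s² × 2501 m = 2.453×10^7 Pa = 24.53 MPa
Effective stress σ' = σ_v − P_p = 61.66 − 24.53 = 37.121 MPa = 371.21 bar

370 bar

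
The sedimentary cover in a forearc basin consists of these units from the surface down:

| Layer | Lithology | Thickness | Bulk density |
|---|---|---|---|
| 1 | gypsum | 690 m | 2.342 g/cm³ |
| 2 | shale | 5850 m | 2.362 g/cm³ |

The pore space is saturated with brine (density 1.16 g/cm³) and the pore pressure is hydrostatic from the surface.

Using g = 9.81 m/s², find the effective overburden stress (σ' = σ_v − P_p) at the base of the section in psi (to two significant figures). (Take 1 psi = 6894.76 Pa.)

11000 psi

Overburden (lithostatic) stress σ_v:
gypsum: 2342 kg/m³ × 9.81 m/s² × 690 m = 1.585×10^7 Pa = 15.85 MPa
shale: 2362 kg/m³ × 9.81 m/s² × 5850 m = 1.356×10^8 Pa = 135.6 MPa
Total = 15.85 + 135.6 = 151.40 MPa
Pore pressure P_p = 1160 kg/m³ × 9.81 m/s² × 6540 m = 7.442×10^7 Pa = 74.42 MPa
Effective stress σ' = σ_v − P_p = 151.4 − 74.42 = 76.982 MPa = 11165 psi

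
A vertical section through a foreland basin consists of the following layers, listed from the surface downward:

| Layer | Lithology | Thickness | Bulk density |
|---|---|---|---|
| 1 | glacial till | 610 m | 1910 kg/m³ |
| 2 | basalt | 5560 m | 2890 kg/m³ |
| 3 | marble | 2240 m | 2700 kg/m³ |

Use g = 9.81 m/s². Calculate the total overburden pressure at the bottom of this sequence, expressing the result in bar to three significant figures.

glacial till: 1910 kg/m³ × 9.81 m/s² × 610 m = 1.143×10^7 Pa = 114.3 bar
basalt: 2890 kg/m³ × 9.81 m/s² × 5560 m = 1.576×10^8 Pa = 1576 bar
marble: 2700 kg/m³ × 9.81 m/s² × 2240 m = 5.933×10^7 Pa = 593.3 bar
Total = 114.3 + 1576 + 593.3 = 2283.9 bar

2280 bar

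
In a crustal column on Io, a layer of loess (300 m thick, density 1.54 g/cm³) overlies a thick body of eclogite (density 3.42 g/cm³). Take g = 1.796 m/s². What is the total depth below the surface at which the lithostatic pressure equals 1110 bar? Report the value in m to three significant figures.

Pressure at base of upper layers: 1540×1.796×300 = 8.298×10^5 Pa = 8.298 bar
Remaining pressure to be supplied by eclogite: 1.110×10^8 − 8.298×10^5 = 1.102×10^8 Pa
Additional depth in eclogite = 1.102×10^8 Pa / (3420 kg/m³ × 1.796 m/s²) = 17936 m
Total depth = 300 m + 17936 m = 18236 m

18200 m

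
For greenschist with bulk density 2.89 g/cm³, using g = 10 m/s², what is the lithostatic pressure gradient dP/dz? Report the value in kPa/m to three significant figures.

dP/dz = ρg = 2890 kg/m³ × 10 m/s² = 28900 Pa/m
= 28900 Pa/m × (1 kPa/m / 1000.0 Pa/m) = 28.900 kPa/m

28.9 kPa/m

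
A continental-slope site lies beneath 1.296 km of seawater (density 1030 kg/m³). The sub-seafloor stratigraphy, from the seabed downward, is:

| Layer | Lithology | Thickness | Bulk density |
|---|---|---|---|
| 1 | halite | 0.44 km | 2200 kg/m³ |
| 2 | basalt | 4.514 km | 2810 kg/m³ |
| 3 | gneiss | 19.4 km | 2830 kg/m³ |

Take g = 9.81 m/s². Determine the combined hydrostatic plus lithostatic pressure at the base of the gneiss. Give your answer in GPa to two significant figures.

0.69 GPa

seawater: 1030 kg/m³ × 9.81 m/s² × 1296 m = 1.310×10^7 Pa = 0.01310 GPa
halite: 2200 kg/m³ × 9.81 m/s² × 440 m = 9.496×10^6 Pa = 9.496×10^-3 GPa
basalt: 2810 kg/m³ × 9.81 m/s² × 4514 m = 1.244×10^8 Pa = 0.1244 GPa
gneiss: 2830 kg/m³ × 9.81 m/s² × 19400 m = 5.386×10^8 Pa = 0.5386 GPa
Total = 0.01310 + 9.496×10^-3 + 0.1244 + 0.5386 = 0.68561 GPa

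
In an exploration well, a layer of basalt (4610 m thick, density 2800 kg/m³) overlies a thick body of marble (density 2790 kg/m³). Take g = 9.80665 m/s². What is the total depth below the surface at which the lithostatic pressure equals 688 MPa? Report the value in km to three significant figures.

Pressure at base of upper layers: 2800×9.80665×4610 = 1.266×10^8 Pa = 126.6 MPa
Remaining pressure to be supplied by marble: 6.880×10^8 − 1.266×10^8 = 5.614×10^8 Pa
Additional depth in marble = 5.614×10^8 Pa / (2790 kg/m³ × 9.80665 m/s²) = 20519 m
Total depth = 4610 m + 20519 m = 25129 m
= 25.129 km

25.1 km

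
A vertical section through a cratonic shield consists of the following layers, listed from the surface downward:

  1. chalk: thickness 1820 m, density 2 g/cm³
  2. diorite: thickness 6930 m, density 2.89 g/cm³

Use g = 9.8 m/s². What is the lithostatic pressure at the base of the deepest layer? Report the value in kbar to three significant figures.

2.32 kbar

chalk: 2000 kg/m³ × 9.8 m/s² × 1820 m = 3.567×10^7 Pa = 0.3567 kbar
diorite: 2890 kg/m³ × 9.8 m/s² × 6930 m = 1.963×10^8 Pa = 1.963 kbar
Total = 0.3567 + 1.963 = 2.3194 kbar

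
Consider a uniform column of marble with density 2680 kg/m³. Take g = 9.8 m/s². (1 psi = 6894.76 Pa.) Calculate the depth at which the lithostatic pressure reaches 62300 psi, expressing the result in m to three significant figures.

h = P/(ρg) = 62300 psi / (2680 kg/m³ × 9.8 m/s²) = 4.295×10^8 Pa / 26264 Pa/m = 16355 m

16400 m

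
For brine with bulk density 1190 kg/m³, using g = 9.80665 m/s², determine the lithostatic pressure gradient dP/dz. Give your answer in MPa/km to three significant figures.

11.7 MPa/km

dP/dz = ρg = 1190 kg/m³ × 9.80665 m/s² = 11670 Pa/m
= 11670 Pa/m × (1 MPa/km / 1000.0 Pa/m) = 11.670 MPa/km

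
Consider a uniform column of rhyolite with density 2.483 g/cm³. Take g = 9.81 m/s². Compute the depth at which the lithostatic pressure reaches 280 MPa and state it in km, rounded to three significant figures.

h = P/(ρg) = 280 MPa / (2483 kg/m³ × 9.81 m/s²) = 2.800×10^8 Pa / 24358 Pa/m = 11495 m
= 11.495 km

11.5 km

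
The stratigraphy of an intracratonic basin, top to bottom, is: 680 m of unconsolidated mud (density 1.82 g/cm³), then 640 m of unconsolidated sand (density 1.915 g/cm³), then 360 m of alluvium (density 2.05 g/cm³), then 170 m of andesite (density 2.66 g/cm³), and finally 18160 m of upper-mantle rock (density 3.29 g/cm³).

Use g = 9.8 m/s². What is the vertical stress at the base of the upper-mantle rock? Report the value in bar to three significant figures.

unconsolidated mud: 1820 kg/m³ × 9.8 m/s² × 680 m = 1.213×10^7 Pa = 121.3 bar
unconsolidated sand: 1915 kg/m³ × 9.8 m/s² × 640 m = 1.201×10^7 Pa = 120.1 bar
alluvium: 2050 kg/m³ × 9.8 m/s² × 360 m = 7.232×10^6 Pa = 72.32 bar
andesite: 2660 kg/m³ × 9.8 m/s² × 170 m = 4.432×10^6 Pa = 44.32 bar
upper-mantle rock: 3290 kg/m³ × 9.8 m/s² × 18160 m = 5.855×10^8 Pa = 5855 bar
Total = 121.3 + 120.1 + 72.32 + 44.32 + 5855 = 6213.2 bar

6210 bar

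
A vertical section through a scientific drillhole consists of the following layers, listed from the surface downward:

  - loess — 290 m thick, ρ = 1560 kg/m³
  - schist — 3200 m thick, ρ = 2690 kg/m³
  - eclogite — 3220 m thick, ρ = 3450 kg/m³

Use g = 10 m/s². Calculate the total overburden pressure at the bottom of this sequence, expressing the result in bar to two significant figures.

loess: 1560 kg/m³ × 10 m/s² × 290 m = 4.524×10^6 Pa = 45.24 bar
schist: 2690 kg/m³ × 10 m/s² × 3200 m = 8.608×10^7 Pa = 860.8 bar
eclogite: 3450 kg/m³ × 10 m/s² × 3220 m = 1.111×10^8 Pa = 1111 bar
Total = 45.24 + 860.8 + 1111 = 2016.9 bar

2000 bar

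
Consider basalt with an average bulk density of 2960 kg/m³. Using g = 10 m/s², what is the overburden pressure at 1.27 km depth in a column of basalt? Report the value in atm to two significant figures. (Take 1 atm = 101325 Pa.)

370 atm

basalt: 2960 kg/m³ × 10 m/s² × 1270 m = 3.759×10^7 Pa = 371.0 atm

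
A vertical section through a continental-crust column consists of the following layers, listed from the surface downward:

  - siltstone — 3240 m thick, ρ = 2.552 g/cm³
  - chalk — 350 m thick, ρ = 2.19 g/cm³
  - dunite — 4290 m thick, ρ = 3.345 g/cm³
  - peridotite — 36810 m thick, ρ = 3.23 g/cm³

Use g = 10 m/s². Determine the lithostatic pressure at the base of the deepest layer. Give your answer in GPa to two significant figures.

1.4 GPa

siltstone: 2552 kg/m³ × 10 m/s² × 3240 m = 8.268×10^7 Pa = 0.08268 GPa
chalk: 2190 kg/m³ × 10 m/s² × 350 m = 7.665×10^6 Pa = 7.665×10^-3 GPa
dunite: 3345 kg/m³ × 10 m/s² × 4290 m = 1.435×10^8 Pa = 0.1435 GPa
peridotite: 3230 kg/m³ × 10 m/s² × 36810 m = 1.189×10^9 Pa = 1.189 GPa
Total = 0.08268 + 7.665×10^-3 + 0.1435 + 1.189 = 1.4228 GPa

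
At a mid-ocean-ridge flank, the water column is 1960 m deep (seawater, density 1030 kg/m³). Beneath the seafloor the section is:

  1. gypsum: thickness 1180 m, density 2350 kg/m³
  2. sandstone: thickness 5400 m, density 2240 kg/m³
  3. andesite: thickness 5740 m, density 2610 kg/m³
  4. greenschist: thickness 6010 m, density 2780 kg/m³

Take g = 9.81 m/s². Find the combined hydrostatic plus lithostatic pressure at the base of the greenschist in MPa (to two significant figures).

seawater: 1030 kg/m³ × 9.81 m/s² × 1960 m = 1.980×10^7 Pa = 19.80 MPa
gypsum: 2350 kg/m³ × 9.81 m/s² × 1180 m = 2.720×10^7 Pa = 27.20 MPa
sandstone: 2240 kg/m³ × 9.81 m/s² × 5400 m = 1.187×10^8 Pa = 118.7 MPa
andesite: 2610 kg/m³ × 9.81 m/s² × 5740 m = 1.470×10^8 Pa = 147.0 MPa
greenschist: 2780 kg/m³ × 9.81 m/s² × 6010 m = 1.639×10^8 Pa = 163.9 MPa
Total = 19.80 + 27.20 + 118.7 + 147.0 + 163.9 = 476.54 MPa

480 MPa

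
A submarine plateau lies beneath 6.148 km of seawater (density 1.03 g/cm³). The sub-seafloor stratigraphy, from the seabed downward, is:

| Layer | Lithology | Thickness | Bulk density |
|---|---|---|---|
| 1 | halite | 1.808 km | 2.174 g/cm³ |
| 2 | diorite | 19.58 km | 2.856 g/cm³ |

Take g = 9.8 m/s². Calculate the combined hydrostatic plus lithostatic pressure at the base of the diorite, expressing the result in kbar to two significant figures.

seawater: 1030 kg/m³ × 9.8 m/s² × 6148 m = 6.206×10^7 Pa = 0.6206 kbar
halite: 2174 kg/m³ × 9.8 m/s² × 1808 m = 3.852×10^7 Pa = 0.3852 kbar
diorite: 2856 kg/m³ × 9.8 m/s² × 19580 m = 5.480×10^8 Pa = 5.480 kbar
Total = 0.6206 + 0.3852 + 5.480 = 6.4860 kbar

6.5 kbar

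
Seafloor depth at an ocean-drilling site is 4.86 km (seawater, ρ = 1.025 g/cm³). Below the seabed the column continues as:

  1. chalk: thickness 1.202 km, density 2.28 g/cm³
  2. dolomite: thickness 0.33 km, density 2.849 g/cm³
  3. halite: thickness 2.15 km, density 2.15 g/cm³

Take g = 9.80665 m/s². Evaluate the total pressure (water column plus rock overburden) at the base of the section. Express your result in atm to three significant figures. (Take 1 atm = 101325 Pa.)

seawater: 1025 kg/m³ × 9.80665 m/s² × 4860 m = 4.885×10^7 Pa = 482.1 atm
chalk: 2280 kg/m³ × 9.80665 m/s² × 1202 m = 2.688×10^7 Pa = 265.2 atm
dolomite: 2849 kg/m³ × 9.80665 m/s² × 330 m = 9.220×10^6 Pa = 90.99 atm
halite: 2150 kg/m³ × 9.80665 m/s² × 2150 m = 4.533×10^7 Pa = 447.4 atm
Total = 482.1 + 265.2 + 90.99 + 447.4 = 1285.8 atm

1290 atm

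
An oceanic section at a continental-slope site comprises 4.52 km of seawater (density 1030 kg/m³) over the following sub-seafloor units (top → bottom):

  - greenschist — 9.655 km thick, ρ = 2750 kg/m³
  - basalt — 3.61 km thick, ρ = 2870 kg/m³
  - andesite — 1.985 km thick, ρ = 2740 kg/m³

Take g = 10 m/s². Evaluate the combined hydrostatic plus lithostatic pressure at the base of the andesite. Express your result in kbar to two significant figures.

seawater: 1030 kg/m³ × 10 m/s² × 4520 m = 4.656×10^7 Pa = 0.4656 kbar
greenschist: 2750 kg/m³ × 10 m/s² × 9655 m = 2.655×10^8 Pa = 2.655 kbar
basalt: 2870 kg/m³ × 10 m/s² × 3610 m = 1.036×10^8 Pa = 1.036 kbar
andesite: 2740 kg/m³ × 10 m/s² × 1985 m = 5.439×10^7 Pa = 0.5439 kbar
Total = 0.4656 + 2.655 + 1.036 + 0.5439 = 4.7006 kbar

4.7 kbar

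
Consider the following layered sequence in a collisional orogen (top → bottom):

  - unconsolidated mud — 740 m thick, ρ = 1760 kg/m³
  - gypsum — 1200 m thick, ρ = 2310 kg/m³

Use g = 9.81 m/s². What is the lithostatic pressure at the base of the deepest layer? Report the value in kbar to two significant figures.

0.40 kbar

unconsolidated mud: 1760 kg/m³ × 9.81 m/s² × 740 m = 1.278×10^7 Pa = 0.1278 kbar
gypsum: 2310 kg/m³ × 9.81 m/s² × 1200 m = 2.719×10^7 Pa = 0.2719 kbar
Total = 0.1278 + 0.2719 = 0.39970 kbar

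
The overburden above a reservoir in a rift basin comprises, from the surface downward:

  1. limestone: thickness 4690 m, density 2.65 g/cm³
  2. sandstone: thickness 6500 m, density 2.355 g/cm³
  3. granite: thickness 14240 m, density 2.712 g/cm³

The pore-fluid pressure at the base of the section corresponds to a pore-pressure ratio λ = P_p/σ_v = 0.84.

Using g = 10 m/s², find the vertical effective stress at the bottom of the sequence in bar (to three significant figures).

Overburden (lithostatic) stress σ_v:
limestone: 2650 kg/m³ × 10 m/s² × 4690 m = 1.243×10^8 Pa = 124.3 MPa
sandstone: 2355 kg/m³ × 10 m/s² × 6500 m = 1.531×10^8 Pa = 153.1 MPa
granite: 2712 kg/m³ × 10 m/s² × 14240 m = 3.862×10^8 Pa = 386.2 MPa
Total = 124.3 + 153.1 + 386.2 = 663.55 MPa
Pore pressure P_p = λ·σ_v = 0.84 × 663.5 MPa = 557.4 MPa
Effective stress σ' = σ_v − P_p = 663.5 − 557.4 = 106.17 MPa = 1061.7 bar

1060 bar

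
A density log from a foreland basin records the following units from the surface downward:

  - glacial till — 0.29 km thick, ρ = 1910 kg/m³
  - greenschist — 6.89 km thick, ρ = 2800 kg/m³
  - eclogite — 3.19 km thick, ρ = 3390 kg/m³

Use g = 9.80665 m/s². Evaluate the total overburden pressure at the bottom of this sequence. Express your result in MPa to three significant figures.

301 MPa

glacial till: 1910 kg/m³ × 9.80665 m/s² × 290 m = 5.432×10^6 Pa = 5.432 MPa
greenschist: 2800 kg/m³ × 9.80665 m/s² × 6890 m = 1.892×10^8 Pa = 189.2 MPa
eclogite: 3390 kg/m³ × 9.80665 m/s² × 3190 m = 1.061×10^8 Pa = 106.1 MPa
Total = 5.432 + 189.2 + 106.1 = 300.67 MPa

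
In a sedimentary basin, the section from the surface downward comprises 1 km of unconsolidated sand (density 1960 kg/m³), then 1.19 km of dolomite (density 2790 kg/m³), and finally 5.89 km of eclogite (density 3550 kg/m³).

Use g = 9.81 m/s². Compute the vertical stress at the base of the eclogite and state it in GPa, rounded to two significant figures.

0.26 GPa

unconsolidated sand: 1960 kg/m³ × 9.81 m/s² × 1000 m = 1.923×10^7 Pa = 0.01923 GPa
dolomite: 2790 kg/m³ × 9.81 m/s² × 1190 m = 3.257×10^7 Pa = 0.03257 GPa
eclogite: 3550 kg/m³ × 9.81 m/s² × 5890 m = 2.051×10^8 Pa = 0.2051 GPa
Total = 0.01923 + 0.03257 + 0.2051 = 0.25692 GPa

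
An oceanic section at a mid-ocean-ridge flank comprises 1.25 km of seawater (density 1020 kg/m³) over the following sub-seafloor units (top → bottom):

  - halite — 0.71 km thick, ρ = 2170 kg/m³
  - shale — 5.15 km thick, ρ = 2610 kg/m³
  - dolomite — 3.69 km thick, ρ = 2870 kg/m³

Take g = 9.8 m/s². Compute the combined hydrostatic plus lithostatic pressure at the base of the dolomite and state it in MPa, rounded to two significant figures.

260 MPa

seawater: 1020 kg/m³ × 9.8 m/s² × 1250 m = 1.250×10^7 Pa = 12.49 MPa
halite: 2170 kg/m³ × 9.8 m/s² × 710 m = 1.510×10^7 Pa = 15.10 MPa
shale: 2610 kg/m³ × 9.8 m/s² × 5150 m = 1.317×10^8 Pa = 131.7 MPa
dolomite: 2870 kg/m³ × 9.8 m/s² × 3690 m = 1.038×10^8 Pa = 103.8 MPa
Total = 12.49 + 15.10 + 131.7 + 103.8 = 263.11 MPa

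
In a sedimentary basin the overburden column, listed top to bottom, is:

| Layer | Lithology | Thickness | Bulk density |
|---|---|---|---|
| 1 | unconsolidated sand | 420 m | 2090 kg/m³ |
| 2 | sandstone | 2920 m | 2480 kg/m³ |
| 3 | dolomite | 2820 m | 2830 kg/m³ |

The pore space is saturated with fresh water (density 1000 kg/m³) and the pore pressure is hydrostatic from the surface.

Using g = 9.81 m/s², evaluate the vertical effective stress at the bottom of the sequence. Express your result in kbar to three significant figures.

0.975 kbar

Overburden (lithostatic) stress σ_v:
unconsolidated sand: 2090 kg/m³ × 9.81 m/s² × 420 m = 8.611×10^6 Pa = 8.611 MPa
sandstone: 2480 kg/m³ × 9.81 m/s² × 2920 m = 7.104×10^7 Pa = 71.04 MPa
dolomite: 2830 kg/m³ × 9.81 m/s² × 2820 m = 7.829×10^7 Pa = 78.29 MPa
Total = 8.611 + 71.04 + 78.29 = 157.94 MPa
Pore pressure P_p = 1000 kg/m³ × 9.81 m/s² × 6160 m = 6.043×10^7 Pa = 60.43 MPa
Effective stress σ' = σ_v − P_p = 157.9 − 60.43 = 97.511 MPa = 0.97511 kbar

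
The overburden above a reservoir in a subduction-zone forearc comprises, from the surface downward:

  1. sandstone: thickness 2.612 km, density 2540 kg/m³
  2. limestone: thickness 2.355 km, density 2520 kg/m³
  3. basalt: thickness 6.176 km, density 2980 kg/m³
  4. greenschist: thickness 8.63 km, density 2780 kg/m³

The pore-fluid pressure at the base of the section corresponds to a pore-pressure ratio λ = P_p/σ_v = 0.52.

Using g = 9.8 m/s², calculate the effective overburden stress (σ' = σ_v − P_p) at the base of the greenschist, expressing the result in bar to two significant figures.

2600 bar

Overburden (lithostatic) stress σ_v:
sandstone: 2540 kg/m³ × 9.8 m/s² × 2612 m = 6.502×10^7 Pa = 65.02 MPa
limestone: 2520 kg/m³ × 9.8 m/s² × 2355 m = 5.816×10^7 Pa = 58.16 MPa
basalt: 2980 kg/m³ × 9.8 m/s² × 6176 m = 1.804×10^8 Pa = 180.4 MPa
greenschist: 2780 kg/m³ × 9.8 m/s² × 8630 m = 2.351×10^8 Pa = 235.1 MPa
Total = 65.02 + 58.16 + 180.4 + 235.1 = 538.66 MPa
Pore pressure P_p = λ·σ_v = 0.52 × 538.7 MPa = 280.1 MPa
Effective stress σ' = σ_v − P_p = 538.7 − 280.1 = 258.56 MPa = 2585.6 bar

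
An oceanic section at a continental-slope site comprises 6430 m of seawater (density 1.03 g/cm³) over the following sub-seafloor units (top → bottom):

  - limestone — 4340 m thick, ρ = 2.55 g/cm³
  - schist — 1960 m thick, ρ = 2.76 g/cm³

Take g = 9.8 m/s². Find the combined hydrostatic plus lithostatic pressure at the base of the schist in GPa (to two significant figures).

seawater: 1030 kg/m³ × 9.8 m/s² × 6430 m = 6.490×10^7 Pa = 0.06490 GPa
limestone: 2550 kg/m³ × 9.8 m/s² × 4340 m = 1.085×10^8 Pa = 0.1085 GPa
schist: 2760 kg/m³ × 9.8 m/s² × 1960 m = 5.301×10^7 Pa = 0.05301 GPa
Total = 0.06490 + 0.1085 + 0.05301 = 0.22638 GPa

0.23 GPa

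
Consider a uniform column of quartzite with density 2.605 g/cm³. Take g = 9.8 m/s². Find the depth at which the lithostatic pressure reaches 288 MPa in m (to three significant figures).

11300 m

h = P/(ρg) = 288 MPa / (2605 kg/m³ × 9.8 m/s²) = 2.880×10^8 Pa / 25529 Pa/m = 11281 m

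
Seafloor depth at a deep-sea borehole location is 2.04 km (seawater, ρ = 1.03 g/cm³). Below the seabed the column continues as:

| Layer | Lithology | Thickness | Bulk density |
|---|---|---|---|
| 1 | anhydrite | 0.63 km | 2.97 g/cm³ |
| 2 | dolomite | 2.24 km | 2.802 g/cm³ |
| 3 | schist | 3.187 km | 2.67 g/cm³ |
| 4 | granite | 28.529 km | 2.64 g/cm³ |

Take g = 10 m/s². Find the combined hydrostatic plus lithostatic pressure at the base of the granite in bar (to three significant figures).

9410 bar

seawater: 1030 kg/m³ × 10 m/s² × 2040 m = 2.101×10^7 Pa = 210.1 bar
anhydrite: 2970 kg/m³ × 10 m/s² × 630 m = 1.871×10^7 Pa = 187.1 bar
dolomite: 2802 kg/m³ × 10 m/s² × 2240 m = 6.276×10^7 Pa = 627.6 bar
schist: 2670 kg/m³ × 10 m/s² × 3187 m = 8.509×10^7 Pa = 850.9 bar
granite: 2640 kg/m³ × 10 m/s² × 28529 m = 7.532×10^8 Pa = 7532 bar
Total = 210.1 + 187.1 + 627.6 + 850.9 + 7532 = 9407.5 bar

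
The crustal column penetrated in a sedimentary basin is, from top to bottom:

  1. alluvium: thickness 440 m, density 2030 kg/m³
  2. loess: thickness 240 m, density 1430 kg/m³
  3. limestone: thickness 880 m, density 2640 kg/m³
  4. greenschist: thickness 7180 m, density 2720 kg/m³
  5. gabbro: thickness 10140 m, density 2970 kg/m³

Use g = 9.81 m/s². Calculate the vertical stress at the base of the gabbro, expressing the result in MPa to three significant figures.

alluvium: 2030 kg/m³ × 9.81 m/s² × 440 m = 8.762×10^6 Pa = 8.762 MPa
loess: 1430 kg/m³ × 9.81 m/s² × 240 m = 3.367×10^6 Pa = 3.367 MPa
limestone: 2640 kg/m³ × 9.81 m/s² × 880 m = 2.279×10^7 Pa = 22.79 MPa
greenschist: 2720 kg/m³ × 9.81 m/s² × 7180 m = 1.916×10^8 Pa = 191.6 MPa
gabbro: 2970 kg/m³ × 9.81 m/s² × 10140 m = 2.954×10^8 Pa = 295.4 MPa
Total = 8.762 + 3.367 + 22.79 + 191.6 + 295.4 = 521.94 MPa

522 MPa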